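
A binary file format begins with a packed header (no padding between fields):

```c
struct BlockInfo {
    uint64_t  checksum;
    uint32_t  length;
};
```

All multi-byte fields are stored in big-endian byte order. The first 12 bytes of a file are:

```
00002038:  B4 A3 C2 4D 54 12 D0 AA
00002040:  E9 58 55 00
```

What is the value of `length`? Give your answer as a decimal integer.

`length` follows `checksum` (8 bytes), so it starts at byte offset 8 and occupies 4 bytes.
Bytes at offsets 8..11: E9 58 55 00.
Big-endian stores the most-significant byte at the lowest address.
The bytes are already most-significant first: 0xE9585500.
0xE9585500 = 3914880256.

3914880256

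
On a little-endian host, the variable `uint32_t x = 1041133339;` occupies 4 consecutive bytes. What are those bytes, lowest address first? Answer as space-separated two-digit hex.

1041133339 in hexadecimal, padded to 32 bits, is 0x3E0E6F1B.
Split into bytes (most-significant first): 3E 0E 6F 1B.
Little-endian stores the least-significant byte at the lowest address.
So at ascending addresses the bytes are 1B 6F 0E 3E.

1B 6F 0E 3E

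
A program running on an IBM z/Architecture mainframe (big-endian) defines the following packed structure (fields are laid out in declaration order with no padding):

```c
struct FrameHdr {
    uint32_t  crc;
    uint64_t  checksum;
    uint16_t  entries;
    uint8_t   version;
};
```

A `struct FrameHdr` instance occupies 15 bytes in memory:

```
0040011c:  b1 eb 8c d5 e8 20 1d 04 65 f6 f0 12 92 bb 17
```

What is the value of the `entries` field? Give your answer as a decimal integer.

`entries` follows `crc` (4 B), `checksum` (8 B), so it starts at offset 4 + 8 = 12 and occupies 2 bytes.
Bytes at offsets 12..13: 92 BB.
In big-endian order the high byte comes first in memory.
The bytes are already most-significant first: 0x92BB.
0x92BB = 37563.

37563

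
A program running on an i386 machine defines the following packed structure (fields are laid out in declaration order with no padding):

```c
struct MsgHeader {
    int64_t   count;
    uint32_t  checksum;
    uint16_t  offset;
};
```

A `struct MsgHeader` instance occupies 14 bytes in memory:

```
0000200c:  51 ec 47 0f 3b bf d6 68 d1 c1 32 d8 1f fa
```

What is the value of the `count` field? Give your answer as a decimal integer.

7554435685340933201

`count` is the first field, at byte offset 0, occupying 8 bytes.
Bytes at offsets 0..7: 51 EC 47 0F 3B BF D6 68.
Little-endian stores the least-significant byte at the lowest address.
Reassemble most-significant byte first: 68 D6 BF 3B 0F 47 EC 51 → 0x68D6BF3B0F47EC51.
0x68D6BF3B0F47EC51 = 7554435685340933201.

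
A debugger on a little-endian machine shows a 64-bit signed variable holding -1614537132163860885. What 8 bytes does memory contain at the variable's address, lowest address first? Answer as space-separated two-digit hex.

6B F6 B1 50 08 03 98 E9

Two's complement of -1614537132163860885 in 64 bits: 1614537132163860885 = 0x1667FCF7AF4E0995; invert → 0xE998030850B1F66A; add 1 → 0xE998030850B1F66B.
Split into bytes (most-significant first): E9 98 03 08 50 B1 F6 6B.
In little-endian order the low byte comes first in memory.
So at ascending addresses the bytes are 6B F6 B1 50 08 03 98 E9.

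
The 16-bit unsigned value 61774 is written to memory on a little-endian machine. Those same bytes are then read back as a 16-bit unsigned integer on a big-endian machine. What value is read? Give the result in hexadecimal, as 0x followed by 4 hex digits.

0x4EF1

61774 in 16-bit hexadecimal is 0xF14E.
Stored little-endian, the bytes at ascending addresses are 4E F1.
Read back as big-endian, the last byte is least significant, giving 0x4EF1.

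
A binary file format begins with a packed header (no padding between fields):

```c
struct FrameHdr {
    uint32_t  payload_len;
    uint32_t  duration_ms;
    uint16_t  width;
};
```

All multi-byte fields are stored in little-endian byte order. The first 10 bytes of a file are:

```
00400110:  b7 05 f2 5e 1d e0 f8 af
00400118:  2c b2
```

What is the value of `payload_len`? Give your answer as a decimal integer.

1592919479

`payload_len` is the first field, at byte offset 0, occupying 4 bytes.
Bytes at offsets 0..3: B7 05 F2 5E.
In little-endian order the low byte comes first in memory.
Reassemble most-significant byte first: 5E F2 05 B7 → 0x5EF205B7.
0x5EF205B7 = 1592919479.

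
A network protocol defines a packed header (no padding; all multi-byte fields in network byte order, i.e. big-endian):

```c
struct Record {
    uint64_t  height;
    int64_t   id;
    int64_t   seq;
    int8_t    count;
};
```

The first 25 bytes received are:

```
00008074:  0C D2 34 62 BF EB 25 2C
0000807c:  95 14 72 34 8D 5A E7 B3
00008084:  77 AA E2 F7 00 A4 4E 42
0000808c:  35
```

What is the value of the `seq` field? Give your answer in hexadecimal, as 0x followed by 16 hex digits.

`seq` follows `height` (8 B), `id` (8 B), so it starts at offset 8 + 8 = 16 and occupies 8 bytes.
Bytes at offsets 16..23: 77 AA E2 F7 00 A4 4E 42.
Big-endian stores the most-significant byte at the lowest address.
The bytes are already most-significant first: 0x77AAE2F700A44E42.

0x77AAE2F700A44E42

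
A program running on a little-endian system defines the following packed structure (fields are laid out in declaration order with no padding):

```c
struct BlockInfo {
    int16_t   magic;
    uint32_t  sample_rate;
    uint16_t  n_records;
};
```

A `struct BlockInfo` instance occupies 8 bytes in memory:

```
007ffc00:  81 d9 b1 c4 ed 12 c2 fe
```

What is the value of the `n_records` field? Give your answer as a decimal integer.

`n_records` follows `magic` (2 B), `sample_rate` (4 B), so it starts at offset 2 + 4 = 6 and occupies 2 bytes.
Bytes at offsets 6..7: C2 FE.
Little-endian: lowest address holds the least-significant byte.
Reassemble most-significant byte first: FE C2 → 0xFEC2.
0xFEC2 = 65218.

65218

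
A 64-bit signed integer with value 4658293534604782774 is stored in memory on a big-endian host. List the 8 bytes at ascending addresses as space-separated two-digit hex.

40 A5 95 49 FD 9D EC B6

4658293534604782774 in hexadecimal, padded to 64 bits, is 0x40A59549FD9DECB6.
Split into bytes (most-significant first): 40 A5 95 49 FD 9D EC B6.
In big-endian order the high byte comes first in memory.
So the memory order matches the most-significant-first order: 40 A5 95 49 FD 9D EC B6.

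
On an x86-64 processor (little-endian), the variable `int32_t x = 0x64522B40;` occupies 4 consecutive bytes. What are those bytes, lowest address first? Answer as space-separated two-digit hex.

Split into bytes (most-significant first): 64 52 2B 40.
Little-endian: lowest address holds the least-significant byte.
So at ascending addresses the bytes are 40 2B 52 64.

40 2B 52 64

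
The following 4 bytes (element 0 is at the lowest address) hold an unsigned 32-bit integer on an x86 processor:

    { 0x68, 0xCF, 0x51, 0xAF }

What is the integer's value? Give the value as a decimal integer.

2941374312

Little-endian stores the least-significant byte at the lowest address.
Reassemble most-significant byte first: AF 51 CF 68 → 0xAF51CF68.
0xAF51CF68 = 2941374312.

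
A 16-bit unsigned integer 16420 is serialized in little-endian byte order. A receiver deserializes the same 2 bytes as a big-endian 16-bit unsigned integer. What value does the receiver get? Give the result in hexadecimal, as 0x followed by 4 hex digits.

0x2440

16420 in 16-bit hexadecimal is 0x4024.
Stored little-endian, the bytes at ascending addresses are 24 40.
Read back as big-endian, the last byte is least significant, giving 0x2440.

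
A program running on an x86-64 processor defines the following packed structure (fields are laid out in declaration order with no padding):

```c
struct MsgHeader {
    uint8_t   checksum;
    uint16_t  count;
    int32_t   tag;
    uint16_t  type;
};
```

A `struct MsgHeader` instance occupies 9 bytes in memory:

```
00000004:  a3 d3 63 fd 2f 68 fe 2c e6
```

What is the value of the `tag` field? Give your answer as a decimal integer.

-26726403

`tag` follows `checksum` (1 B), `count` (2 B), so it starts at offset 1 + 2 = 3 and occupies 4 bytes.
Bytes at offsets 3..6: FD 2F 68 FE.
Little-endian stores the least-significant byte at the lowest address.
Reassemble most-significant byte first: FE 68 2F FD → 0xFE682FFD.
Top bit is set, so as a signed 32-bit value this is 0xFE682FFD − 2^32 = -26726403.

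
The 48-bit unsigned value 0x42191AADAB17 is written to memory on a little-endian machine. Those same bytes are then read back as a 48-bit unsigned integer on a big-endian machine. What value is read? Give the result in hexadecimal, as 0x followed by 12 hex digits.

0x17ABAD1A1942

Stored little-endian, the bytes at ascending addresses are 17 AB AD 1A 19 42.
Read back as big-endian, the last byte is least significant, giving 0x17ABAD1A1942.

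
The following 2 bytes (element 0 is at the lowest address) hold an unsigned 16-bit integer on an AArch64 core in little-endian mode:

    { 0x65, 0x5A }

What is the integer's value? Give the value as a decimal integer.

23141

In little-endian order the low byte comes first in memory.
Reassemble most-significant byte first: 5A 65 → 0x5A65.
0x5A65 = 23141.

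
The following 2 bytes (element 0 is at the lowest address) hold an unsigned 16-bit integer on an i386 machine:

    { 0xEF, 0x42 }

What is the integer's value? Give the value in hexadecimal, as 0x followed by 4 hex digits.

0x42EF

Little-endian stores the least-significant byte at the lowest address.
Reassemble most-significant byte first: 42 EF → 0x42EF.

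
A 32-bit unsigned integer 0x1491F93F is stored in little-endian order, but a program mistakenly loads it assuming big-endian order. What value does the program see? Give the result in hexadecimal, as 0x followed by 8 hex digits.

Stored little-endian, the bytes at ascending addresses are 3F F9 91 14.
Read back as big-endian, the last byte is least significant, giving 0x3FF99114.

0x3FF99114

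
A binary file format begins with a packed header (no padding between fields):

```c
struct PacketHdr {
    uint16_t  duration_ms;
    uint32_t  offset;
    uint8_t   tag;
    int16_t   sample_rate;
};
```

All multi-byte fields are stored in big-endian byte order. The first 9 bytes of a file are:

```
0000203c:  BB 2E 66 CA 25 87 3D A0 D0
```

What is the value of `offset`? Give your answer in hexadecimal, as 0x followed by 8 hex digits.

0x66CA2587

`offset` follows `duration_ms` (2 bytes), so it starts at byte offset 2 and occupies 4 bytes.
Bytes at offsets 2..5: 66 CA 25 87.
In big-endian order the high byte comes first in memory.
The bytes are already most-significant first: 0x66CA2587.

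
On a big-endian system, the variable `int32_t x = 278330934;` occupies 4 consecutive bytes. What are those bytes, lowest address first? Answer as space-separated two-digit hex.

278330934 in hexadecimal, padded to 32 bits, is 0x1096FE36.
Split into bytes (most-significant first): 10 96 FE 36.
Big-endian stores the most-significant byte at the lowest address.
So the memory order matches the most-significant-first order: 10 96 FE 36.

10 96 FE 36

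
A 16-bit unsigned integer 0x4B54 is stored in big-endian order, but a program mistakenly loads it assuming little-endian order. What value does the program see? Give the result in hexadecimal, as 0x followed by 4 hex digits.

Stored big-endian, the bytes at ascending addresses are 4B 54.
Read back as little-endian, the first byte is least significant, giving 0x544B.

0x544B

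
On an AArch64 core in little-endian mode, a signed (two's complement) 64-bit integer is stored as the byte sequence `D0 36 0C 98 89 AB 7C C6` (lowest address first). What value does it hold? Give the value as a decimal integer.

-4144248949637892400

Little-endian stores the least-significant byte at the lowest address.
Reassemble most-significant byte first: C6 7C AB 89 98 0C 36 D0 → 0xC67CAB89980C36D0.
Top bit is set, so as a signed 64-bit value this is 0xC67CAB89980C36D0 − 2^64 = -4144248949637892400.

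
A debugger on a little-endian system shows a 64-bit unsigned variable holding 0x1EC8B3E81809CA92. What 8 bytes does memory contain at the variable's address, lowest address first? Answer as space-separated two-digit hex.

Split into bytes (most-significant first): 1E C8 B3 E8 18 09 CA 92.
Little-endian stores the least-significant byte at the lowest address.
So at ascending addresses the bytes are 92 CA 09 18 E8 B3 C8 1E.

92 CA 09 18 E8 B3 C8 1E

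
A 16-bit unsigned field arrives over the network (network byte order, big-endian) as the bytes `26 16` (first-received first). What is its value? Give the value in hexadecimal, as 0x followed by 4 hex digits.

0x2616

In big-endian order the high byte comes first in memory.
The bytes are already most-significant first: 0x2616.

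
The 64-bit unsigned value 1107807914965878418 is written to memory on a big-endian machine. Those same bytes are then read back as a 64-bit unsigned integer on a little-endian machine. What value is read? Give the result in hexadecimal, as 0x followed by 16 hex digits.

0x9246E8E26DB95F0F

1107807914965878418 in 64-bit hexadecimal is 0x0F5FB96DE2E84692.
Stored big-endian, the bytes at ascending addresses are 0F 5F B9 6D E2 E8 46 92.
Read back as little-endian, the first byte is least significant, giving 0x9246E8E26DB95F0F.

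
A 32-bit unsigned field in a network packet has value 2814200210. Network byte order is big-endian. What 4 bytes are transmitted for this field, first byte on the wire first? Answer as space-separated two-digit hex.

A7 BD 49 92

2814200210 in hexadecimal, padded to 32 bits, is 0xA7BD4992.
Split into bytes (most-significant first): A7 BD 49 92.
In big-endian order the high byte comes first in memory.
So the memory order matches the most-significant-first order: A7 BD 49 92.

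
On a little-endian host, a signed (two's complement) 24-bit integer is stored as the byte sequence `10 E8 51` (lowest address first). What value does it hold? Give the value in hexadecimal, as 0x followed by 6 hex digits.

Little-endian: lowest address holds the least-significant byte.
Reassemble most-significant byte first: 51 E8 10 → 0x51E810.

0x51E810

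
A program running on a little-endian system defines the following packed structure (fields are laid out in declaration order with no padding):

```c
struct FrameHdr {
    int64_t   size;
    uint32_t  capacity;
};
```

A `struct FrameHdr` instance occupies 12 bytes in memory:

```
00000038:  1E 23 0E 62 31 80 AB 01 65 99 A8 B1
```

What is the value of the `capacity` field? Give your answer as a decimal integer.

`capacity` follows `size` (8 bytes), so it starts at byte offset 8 and occupies 4 bytes.
Bytes at offsets 8..11: 65 99 A8 B1.
In little-endian order the low byte comes first in memory.
Reassemble most-significant byte first: B1 A8 99 65 → 0xB1A89965.
0xB1A89965 = 2980616549.

2980616549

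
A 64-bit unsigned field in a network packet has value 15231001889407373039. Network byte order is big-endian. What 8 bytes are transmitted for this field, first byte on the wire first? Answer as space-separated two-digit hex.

15231001889407373039 in hexadecimal, padded to 64 bits, is 0xD35F6385676E0EEF.
Split into bytes (most-significant first): D3 5F 63 85 67 6E 0E EF.
Big-endian: lowest address holds the most-significant byte.
So the memory order matches the most-significant-first order: D3 5F 63 85 67 6E 0E EF.

D3 5F 63 85 67 6E 0E EF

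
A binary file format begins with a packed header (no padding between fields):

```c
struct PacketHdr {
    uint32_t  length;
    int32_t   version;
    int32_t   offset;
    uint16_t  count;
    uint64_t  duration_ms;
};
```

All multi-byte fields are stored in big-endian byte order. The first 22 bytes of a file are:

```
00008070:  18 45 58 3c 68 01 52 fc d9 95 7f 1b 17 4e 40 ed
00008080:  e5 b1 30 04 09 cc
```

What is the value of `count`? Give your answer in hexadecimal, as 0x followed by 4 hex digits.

0x174E

`count` follows `length` (4 B), `version` (4 B), `offset` (4 B), so it starts at offset 4 + 4 + 4 = 12 and occupies 2 bytes.
Bytes at offsets 12..13: 17 4E.
Big-endian stores the most-significant byte at the lowest address.
The bytes are already most-significant first: 0x174E.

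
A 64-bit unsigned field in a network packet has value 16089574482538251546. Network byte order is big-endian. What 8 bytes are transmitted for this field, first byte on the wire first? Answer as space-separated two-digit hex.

DF 49 A6 BE E2 E1 C5 1A

16089574482538251546 in hexadecimal, padded to 64 bits, is 0xDF49A6BEE2E1C51A.
Split into bytes (most-significant first): DF 49 A6 BE E2 E1 C5 1A.
Big-endian stores the most-significant byte at the lowest address.
So the memory order matches the most-significant-first order: DF 49 A6 BE E2 E1 C5 1A.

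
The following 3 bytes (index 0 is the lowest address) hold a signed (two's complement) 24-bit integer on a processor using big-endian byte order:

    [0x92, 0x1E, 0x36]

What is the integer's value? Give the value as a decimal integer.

-7201226

In big-endian order the high byte comes first in memory.
The bytes are already most-significant first: 0x921E36.
Top bit is set, so as a signed 24-bit value this is 0x921E36 − 2^24 = -7201226.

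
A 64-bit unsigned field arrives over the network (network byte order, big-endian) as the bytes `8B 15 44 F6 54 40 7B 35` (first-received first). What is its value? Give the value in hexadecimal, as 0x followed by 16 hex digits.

0x8B1544F654407B35

In big-endian order the high byte comes first in memory.
The bytes are already most-significant first: 0x8B1544F654407B35.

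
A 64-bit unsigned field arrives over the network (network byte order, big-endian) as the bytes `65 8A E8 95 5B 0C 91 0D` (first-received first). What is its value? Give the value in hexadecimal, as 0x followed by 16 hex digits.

0x658AE8955B0C910D

In big-endian order the high byte comes first in memory.
The bytes are already most-significant first: 0x658AE8955B0C910D.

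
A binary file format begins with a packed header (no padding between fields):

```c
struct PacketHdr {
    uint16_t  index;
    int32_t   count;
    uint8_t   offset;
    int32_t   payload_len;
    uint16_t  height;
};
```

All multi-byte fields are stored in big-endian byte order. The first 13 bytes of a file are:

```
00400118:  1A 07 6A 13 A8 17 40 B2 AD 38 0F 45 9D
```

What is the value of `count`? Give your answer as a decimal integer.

`count` follows `index` (2 bytes), so it starts at byte offset 2 and occupies 4 bytes.
Bytes at offsets 2..5: 6A 13 A8 17.
Big-endian: lowest address holds the most-significant byte.
The bytes are already most-significant first: 0x6A13A817.
0x6A13A817 = 1779673111.

1779673111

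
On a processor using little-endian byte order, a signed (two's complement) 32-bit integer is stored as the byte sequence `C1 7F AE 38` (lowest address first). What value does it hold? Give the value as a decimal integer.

950960065

Little-endian stores the least-significant byte at the lowest address.
Reassemble most-significant byte first: 38 AE 7F C1 → 0x38AE7FC1.
0x38AE7FC1 = 950960065.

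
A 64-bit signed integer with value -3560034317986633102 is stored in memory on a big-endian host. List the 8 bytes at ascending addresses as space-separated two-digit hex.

CE 98 37 A6 50 34 EA 72

Two's complement of -3560034317986633102 in 64 bits: 3560034317986633102 = 0x3167C859AFCB158E; invert → 0xCE9837A65034EA71; add 1 → 0xCE9837A65034EA72.
Split into bytes (most-significant first): CE 98 37 A6 50 34 EA 72.
Big-endian: lowest address holds the most-significant byte.
So the memory order matches the most-significant-first order: CE 98 37 A6 50 34 EA 72.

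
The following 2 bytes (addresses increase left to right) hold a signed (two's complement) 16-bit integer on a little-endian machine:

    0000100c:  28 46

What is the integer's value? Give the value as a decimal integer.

17960

Little-endian: lowest address holds the least-significant byte.
Reassemble most-significant byte first: 46 28 → 0x4628.
0x4628 = 17960.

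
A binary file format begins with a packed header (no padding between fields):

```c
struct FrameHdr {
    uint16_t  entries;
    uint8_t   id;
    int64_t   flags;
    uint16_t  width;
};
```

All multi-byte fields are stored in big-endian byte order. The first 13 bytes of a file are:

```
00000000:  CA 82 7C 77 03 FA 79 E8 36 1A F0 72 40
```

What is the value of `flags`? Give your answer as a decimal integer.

`flags` follows `entries` (2 B), `id` (1 B), so it starts at offset 2 + 1 = 3 and occupies 8 bytes.
Bytes at offsets 3..10: 77 03 FA 79 E8 36 1A F0.
Big-endian: lowest address holds the most-significant byte.
The bytes are already most-significant first: 0x7703FA79E8361AF0.
0x7703FA79E8361AF0 = 8575973516937403120.

8575973516937403120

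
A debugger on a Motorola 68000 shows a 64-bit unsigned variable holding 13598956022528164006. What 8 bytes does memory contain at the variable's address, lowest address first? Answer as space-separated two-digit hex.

13598956022528164006 in hexadecimal, padded to 64 bits, is 0xBCB93273BEF340A6.
Split into bytes (most-significant first): BC B9 32 73 BE F3 40 A6.
Big-endian: lowest address holds the most-significant byte.
So the memory order matches the most-significant-first order: BC B9 32 73 BE F3 40 A6.

BC B9 32 73 BE F3 40 A6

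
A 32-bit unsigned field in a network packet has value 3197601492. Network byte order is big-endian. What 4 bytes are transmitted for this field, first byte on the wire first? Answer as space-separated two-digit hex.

BE 97 86 D4

3197601492 in hexadecimal, padded to 32 bits, is 0xBE9786D4.
Split into bytes (most-significant first): BE 97 86 D4.
Big-endian: lowest address holds the most-significant byte.
So the memory order matches the most-significant-first order: BE 97 86 D4.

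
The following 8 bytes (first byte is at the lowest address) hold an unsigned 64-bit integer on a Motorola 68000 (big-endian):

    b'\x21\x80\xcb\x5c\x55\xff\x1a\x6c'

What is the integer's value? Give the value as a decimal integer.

Big-endian stores the most-significant byte at the lowest address.
The bytes are already most-significant first: 0x2180CB5C55FF1A6C.
0x2180CB5C55FF1A6C = 2414152997710797420.

2414152997710797420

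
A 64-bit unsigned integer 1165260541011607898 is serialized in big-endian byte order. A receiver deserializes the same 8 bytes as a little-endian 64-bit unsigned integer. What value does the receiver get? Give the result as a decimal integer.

6539726701748169488

1165260541011607898 in 64-bit hexadecimal is 0x102BD649C9C6C15A.
Stored big-endian, the bytes at ascending addresses are 10 2B D6 49 C9 C6 C1 5A.
Read back as little-endian, the first byte is least significant, giving 0x5AC1C6C949D62B10.
0x5AC1C6C949D62B10 = 6539726701748169488.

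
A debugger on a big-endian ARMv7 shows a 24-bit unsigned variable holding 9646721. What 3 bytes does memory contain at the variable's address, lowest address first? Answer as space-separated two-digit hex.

93 32 81

9646721 in hexadecimal, padded to 24 bits, is 0x933281.
Split into bytes (most-significant first): 93 32 81.
In big-endian order the high byte comes first in memory.
So the memory order matches the most-significant-first order: 93 32 81.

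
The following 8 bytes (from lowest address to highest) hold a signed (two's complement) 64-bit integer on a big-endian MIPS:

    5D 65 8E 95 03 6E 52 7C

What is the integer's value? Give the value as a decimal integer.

6729941988833907324

Big-endian: lowest address holds the most-significant byte.
The bytes are already most-significant first: 0x5D658E95036E527C.
0x5D658E95036E527C = 6729941988833907324.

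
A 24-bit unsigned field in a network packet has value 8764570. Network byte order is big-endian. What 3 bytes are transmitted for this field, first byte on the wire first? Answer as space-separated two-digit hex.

8764570 in hexadecimal, padded to 24 bits, is 0x85BC9A.
Split into bytes (most-significant first): 85 BC 9A.
Big-endian stores the most-significant byte at the lowest address.
So the memory order matches the most-significant-first order: 85 BC 9A.

85 BC 9A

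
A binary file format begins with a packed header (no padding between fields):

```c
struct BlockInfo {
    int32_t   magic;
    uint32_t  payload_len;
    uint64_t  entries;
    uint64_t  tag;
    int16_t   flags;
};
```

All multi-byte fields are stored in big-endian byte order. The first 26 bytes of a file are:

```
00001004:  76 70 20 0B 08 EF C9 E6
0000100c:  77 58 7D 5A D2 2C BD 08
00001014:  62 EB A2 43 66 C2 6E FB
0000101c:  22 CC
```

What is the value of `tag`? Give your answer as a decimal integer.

`tag` follows `magic` (4 B), `payload_len` (4 B), `entries` (8 B), so it starts at offset 4 + 4 + 8 = 16 and occupies 8 bytes.
Bytes at offsets 16..23: 62 EB A2 43 66 C2 6E FB.
In big-endian order the high byte comes first in memory.
The bytes are already most-significant first: 0x62EBA24366C26EFB.
0x62EBA24366C26EFB = 7127969245614468859.

7127969245614468859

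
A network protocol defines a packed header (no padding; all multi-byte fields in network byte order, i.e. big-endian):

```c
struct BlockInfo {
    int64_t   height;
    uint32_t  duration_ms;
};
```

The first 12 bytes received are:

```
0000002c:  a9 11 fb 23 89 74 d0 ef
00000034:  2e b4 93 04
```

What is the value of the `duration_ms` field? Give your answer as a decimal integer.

783586052

`duration_ms` follows `height` (8 bytes), so it starts at byte offset 8 and occupies 4 bytes.
Bytes at offsets 8..11: 2E B4 93 04.
In big-endian order the high byte comes first in memory.
The bytes are already most-significant first: 0x2EB49304.
0x2EB49304 = 783586052.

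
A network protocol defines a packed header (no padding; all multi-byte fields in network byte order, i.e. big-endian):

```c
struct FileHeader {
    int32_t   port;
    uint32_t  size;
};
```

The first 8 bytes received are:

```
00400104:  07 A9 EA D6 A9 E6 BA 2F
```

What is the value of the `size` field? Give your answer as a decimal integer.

2850470447

`size` follows `port` (4 bytes), so it starts at byte offset 4 and occupies 4 bytes.
Bytes at offsets 4..7: A9 E6 BA 2F.
Big-endian stores the most-significant byte at the lowest address.
The bytes are already most-significant first: 0xA9E6BA2F.
0xA9E6BA2F = 2850470447.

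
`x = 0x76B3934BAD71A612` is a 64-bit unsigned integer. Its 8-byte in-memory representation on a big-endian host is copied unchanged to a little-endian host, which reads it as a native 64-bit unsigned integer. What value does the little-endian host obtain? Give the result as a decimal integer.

1343886527927923574

Stored big-endian, the bytes at ascending addresses are 76 B3 93 4B AD 71 A6 12.
Read back as little-endian, the first byte is least significant, giving 0x12A671AD4B93B376.
0x12A671AD4B93B376 = 1343886527927923574.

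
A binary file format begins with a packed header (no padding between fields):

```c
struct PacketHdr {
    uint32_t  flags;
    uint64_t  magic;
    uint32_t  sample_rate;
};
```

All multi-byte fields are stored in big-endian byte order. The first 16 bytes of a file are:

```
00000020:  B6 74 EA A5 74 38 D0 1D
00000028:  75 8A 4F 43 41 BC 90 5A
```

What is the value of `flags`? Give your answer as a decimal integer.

`flags` is the first field, at byte offset 0, occupying 4 bytes.
Bytes at offsets 0..3: B6 74 EA A5.
In big-endian order the high byte comes first in memory.
The bytes are already most-significant first: 0xB674EAA5.
0xB674EAA5 = 3061115557.

3061115557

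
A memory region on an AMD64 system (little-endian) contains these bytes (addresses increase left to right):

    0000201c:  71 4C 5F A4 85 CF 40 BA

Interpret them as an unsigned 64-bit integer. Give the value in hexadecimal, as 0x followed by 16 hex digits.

Little-endian: lowest address holds the least-significant byte.
Reassemble most-significant byte first: BA 40 CF 85 A4 5F 4C 71 → 0xBA40CF85A45F4C71.

0xBA40CF85A45F4C71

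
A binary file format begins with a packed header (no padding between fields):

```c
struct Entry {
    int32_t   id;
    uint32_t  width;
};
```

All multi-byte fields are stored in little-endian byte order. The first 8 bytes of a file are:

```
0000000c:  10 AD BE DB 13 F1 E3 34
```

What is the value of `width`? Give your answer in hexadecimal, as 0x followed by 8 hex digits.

`width` follows `id` (4 bytes), so it starts at byte offset 4 and occupies 4 bytes.
Bytes at offsets 4..7: 13 F1 E3 34.
Little-endian: lowest address holds the least-significant byte.
Reassemble most-significant byte first: 34 E3 F1 13 → 0x34E3F113.

0x34E3F113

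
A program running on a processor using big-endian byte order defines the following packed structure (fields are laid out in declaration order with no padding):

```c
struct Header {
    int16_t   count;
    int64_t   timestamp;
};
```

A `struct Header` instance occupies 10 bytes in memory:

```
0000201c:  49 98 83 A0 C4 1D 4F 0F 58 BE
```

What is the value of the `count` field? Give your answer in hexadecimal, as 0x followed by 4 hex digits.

0x4998

`count` is the first field, at byte offset 0, occupying 2 bytes.
Bytes at offsets 0..1: 49 98.
Big-endian stores the most-significant byte at the lowest address.
The bytes are already most-significant first: 0x4998.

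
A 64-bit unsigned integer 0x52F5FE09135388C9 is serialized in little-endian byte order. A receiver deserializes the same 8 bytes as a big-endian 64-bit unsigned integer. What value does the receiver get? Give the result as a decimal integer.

14521948339693352274

Stored little-endian, the bytes at ascending addresses are C9 88 53 13 09 FE F5 52.
Read back as big-endian, the last byte is least significant, giving 0xC988531309FEF552.
0xC988531309FEF552 = 14521948339693352274.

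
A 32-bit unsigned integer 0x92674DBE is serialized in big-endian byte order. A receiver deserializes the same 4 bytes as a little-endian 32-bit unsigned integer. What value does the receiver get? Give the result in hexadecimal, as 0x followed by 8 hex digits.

0xBE4D6792

Stored big-endian, the bytes at ascending addresses are 92 67 4D BE.
Read back as little-endian, the first byte is least significant, giving 0xBE4D6792.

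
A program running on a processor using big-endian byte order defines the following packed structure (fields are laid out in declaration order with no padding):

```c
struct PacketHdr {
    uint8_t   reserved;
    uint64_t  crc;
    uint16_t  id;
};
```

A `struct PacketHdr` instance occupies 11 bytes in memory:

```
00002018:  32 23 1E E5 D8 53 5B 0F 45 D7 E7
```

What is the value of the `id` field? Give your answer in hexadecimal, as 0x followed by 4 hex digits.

0xD7E7

`id` follows `reserved` (1 B), `crc` (8 B), so it starts at offset 1 + 8 = 9 and occupies 2 bytes.
Bytes at offsets 9..10: D7 E7.
In big-endian order the high byte comes first in memory.
The bytes are already most-significant first: 0xD7E7.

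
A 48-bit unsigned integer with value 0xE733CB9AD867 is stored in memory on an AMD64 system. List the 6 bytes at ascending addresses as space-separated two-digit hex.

Split into bytes (most-significant first): E7 33 CB 9A D8 67.
Little-endian stores the least-significant byte at the lowest address.
So at ascending addresses the bytes are 67 D8 9A CB 33 E7.

67 D8 9A CB 33 E7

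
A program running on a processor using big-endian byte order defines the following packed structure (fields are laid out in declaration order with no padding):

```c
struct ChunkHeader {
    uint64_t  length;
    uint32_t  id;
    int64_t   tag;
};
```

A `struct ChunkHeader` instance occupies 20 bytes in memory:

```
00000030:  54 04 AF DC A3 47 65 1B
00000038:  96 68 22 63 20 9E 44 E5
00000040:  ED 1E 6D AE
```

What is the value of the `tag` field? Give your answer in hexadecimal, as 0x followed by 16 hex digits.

0x209E44E5ED1E6DAE

`tag` follows `length` (8 B), `id` (4 B), so it starts at offset 8 + 4 = 12 and occupies 8 bytes.
Bytes at offsets 12..19: 20 9E 44 E5 ED 1E 6D AE.
In big-endian order the high byte comes first in memory.
The bytes are already most-significant first: 0x209E44E5ED1E6DAE.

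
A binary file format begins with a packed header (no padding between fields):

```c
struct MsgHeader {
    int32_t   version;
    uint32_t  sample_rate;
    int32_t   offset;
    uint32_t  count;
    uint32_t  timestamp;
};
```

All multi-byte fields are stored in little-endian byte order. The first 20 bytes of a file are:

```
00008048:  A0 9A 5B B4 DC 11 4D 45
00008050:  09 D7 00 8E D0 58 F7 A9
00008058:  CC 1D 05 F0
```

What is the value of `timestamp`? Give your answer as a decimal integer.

`timestamp` follows `version` (4 B), `sample_rate` (4 B), `offset` (4 B), `count` (4 B), so it starts at offset 4 + 4 + 4 + 4 = 16 and occupies 4 bytes.
Bytes at offsets 16..19: CC 1D 05 F0.
Little-endian: lowest address holds the least-significant byte.
Reassemble most-significant byte first: F0 05 1D CC → 0xF0051DCC.
0xF0051DCC = 4026867148.

4026867148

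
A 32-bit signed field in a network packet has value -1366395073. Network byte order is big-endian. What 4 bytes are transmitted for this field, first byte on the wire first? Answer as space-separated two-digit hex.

AE 8E 77 3F

Two's complement of -1366395073 in 32 bits: 1366395073 = 0x517188C1; invert → 0xAE8E773E; add 1 → 0xAE8E773F.
Split into bytes (most-significant first): AE 8E 77 3F.
In big-endian order the high byte comes first in memory.
So the memory order matches the most-significant-first order: AE 8E 77 3F.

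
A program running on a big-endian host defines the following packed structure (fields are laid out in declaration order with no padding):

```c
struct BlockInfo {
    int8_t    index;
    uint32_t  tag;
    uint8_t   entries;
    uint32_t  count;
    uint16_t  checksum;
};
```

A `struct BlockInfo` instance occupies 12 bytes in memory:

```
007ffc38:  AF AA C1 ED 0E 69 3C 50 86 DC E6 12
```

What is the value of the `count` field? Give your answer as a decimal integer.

1011910364

`count` follows `index` (1 B), `tag` (4 B), `entries` (1 B), so it starts at offset 1 + 4 + 1 = 6 and occupies 4 bytes.
Bytes at offsets 6..9: 3C 50 86 DC.
Big-endian: lowest address holds the most-significant byte.
The bytes are already most-significant first: 0x3C5086DC.
0x3C5086DC = 1011910364.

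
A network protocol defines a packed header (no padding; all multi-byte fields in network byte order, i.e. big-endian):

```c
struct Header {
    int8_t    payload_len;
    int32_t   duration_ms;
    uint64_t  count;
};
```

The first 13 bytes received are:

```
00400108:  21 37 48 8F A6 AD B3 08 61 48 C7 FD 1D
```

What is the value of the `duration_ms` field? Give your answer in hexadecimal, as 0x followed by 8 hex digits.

0x37488FA6

`duration_ms` follows `payload_len` (1 byte), so it starts at byte offset 1 and occupies 4 bytes.
Bytes at offsets 1..4: 37 48 8F A6.
In big-endian order the high byte comes first in memory.
The bytes are already most-significant first: 0x37488FA6.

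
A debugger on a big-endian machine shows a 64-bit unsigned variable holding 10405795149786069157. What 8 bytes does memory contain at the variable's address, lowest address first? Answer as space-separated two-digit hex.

10405795149786069157 in hexadecimal, padded to 64 bits, is 0x9068CF8E747B38A5.
Split into bytes (most-significant first): 90 68 CF 8E 74 7B 38 A5.
Big-endian stores the most-significant byte at the lowest address.
So the memory order matches the most-significant-first order: 90 68 CF 8E 74 7B 38 A5.

90 68 CF 8E 74 7B 38 A5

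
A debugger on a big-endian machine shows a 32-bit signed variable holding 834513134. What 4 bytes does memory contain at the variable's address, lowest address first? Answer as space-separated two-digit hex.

31 BD A8 EE

834513134 in hexadecimal, padded to 32 bits, is 0x31BDA8EE.
Split into bytes (most-significant first): 31 BD A8 EE.
Big-endian: lowest address holds the most-significant byte.
So the memory order matches the most-significant-first order: 31 BD A8 EE.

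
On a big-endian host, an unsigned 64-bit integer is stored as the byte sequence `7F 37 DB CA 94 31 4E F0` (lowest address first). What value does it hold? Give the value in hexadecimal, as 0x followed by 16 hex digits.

Big-endian: lowest address holds the most-significant byte.
The bytes are already most-significant first: 0x7F37DBCA94314EF0.

0x7F37DBCA94314EF0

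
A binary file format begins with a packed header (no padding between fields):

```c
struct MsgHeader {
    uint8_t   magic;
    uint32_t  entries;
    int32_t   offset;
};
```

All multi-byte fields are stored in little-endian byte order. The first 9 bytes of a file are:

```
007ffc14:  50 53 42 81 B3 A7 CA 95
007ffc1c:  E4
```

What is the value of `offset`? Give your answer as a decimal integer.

`offset` follows `magic` (1 B), `entries` (4 B), so it starts at offset 1 + 4 = 5 and occupies 4 bytes.
Bytes at offsets 5..8: A7 CA 95 E4.
Little-endian: lowest address holds the least-significant byte.
Reassemble most-significant byte first: E4 95 CA A7 → 0xE495CAA7.
Top bit is set, so as a signed 32-bit value this is 0xE495CAA7 − 2^32 = -459945305.

-459945305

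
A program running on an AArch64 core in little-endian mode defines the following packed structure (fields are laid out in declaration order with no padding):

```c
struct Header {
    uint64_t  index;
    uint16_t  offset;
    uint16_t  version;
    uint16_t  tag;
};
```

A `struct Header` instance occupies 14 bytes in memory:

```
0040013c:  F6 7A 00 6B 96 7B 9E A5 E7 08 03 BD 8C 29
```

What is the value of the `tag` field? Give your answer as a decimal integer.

`tag` follows `index` (8 B), `offset` (2 B), `version` (2 B), so it starts at offset 8 + 2 + 2 = 12 and occupies 2 bytes.
Bytes at offsets 12..13: 8C 29.
Little-endian: lowest address holds the least-significant byte.
Reassemble most-significant byte first: 29 8C → 0x298C.
0x298C = 10636.

10636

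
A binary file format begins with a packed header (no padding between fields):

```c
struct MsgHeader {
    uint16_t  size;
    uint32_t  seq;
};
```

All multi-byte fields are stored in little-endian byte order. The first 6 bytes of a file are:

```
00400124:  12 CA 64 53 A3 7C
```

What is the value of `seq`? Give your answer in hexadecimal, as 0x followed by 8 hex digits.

0x7CA35364

`seq` follows `size` (2 bytes), so it starts at byte offset 2 and occupies 4 bytes.
Bytes at offsets 2..5: 64 53 A3 7C.
Little-endian stores the least-significant byte at the lowest address.
Reassemble most-significant byte first: 7C A3 53 64 → 0x7CA35364.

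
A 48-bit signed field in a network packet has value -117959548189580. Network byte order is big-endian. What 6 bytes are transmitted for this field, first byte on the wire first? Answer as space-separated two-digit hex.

94 B7 67 08 44 74

Two's complement of -117959548189580 in 48 bits: 117959548189580 = 0x6B4898F7BB8C; invert → 0x94B767084473; add 1 → 0x94B767084474.
Split into bytes (most-significant first): 94 B7 67 08 44 74.
Big-endian stores the most-significant byte at the lowest address.
So the memory order matches the most-significant-first order: 94 B7 67 08 44 74.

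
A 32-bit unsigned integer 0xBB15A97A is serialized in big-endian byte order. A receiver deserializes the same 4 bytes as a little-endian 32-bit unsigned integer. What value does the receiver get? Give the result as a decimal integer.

Stored big-endian, the bytes at ascending addresses are BB 15 A9 7A.
Read back as little-endian, the first byte is least significant, giving 0x7AA915BB.
0x7AA915BB = 2057901499.

2057901499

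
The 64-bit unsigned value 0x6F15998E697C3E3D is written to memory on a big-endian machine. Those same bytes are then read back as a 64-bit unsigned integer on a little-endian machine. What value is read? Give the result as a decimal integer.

Stored big-endian, the bytes at ascending addresses are 6F 15 99 8E 69 7C 3E 3D.
Read back as little-endian, the first byte is least significant, giving 0x3D3E7C698E99156F.
0x3D3E7C698E99156F = 4413101477675472239.

4413101477675472239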